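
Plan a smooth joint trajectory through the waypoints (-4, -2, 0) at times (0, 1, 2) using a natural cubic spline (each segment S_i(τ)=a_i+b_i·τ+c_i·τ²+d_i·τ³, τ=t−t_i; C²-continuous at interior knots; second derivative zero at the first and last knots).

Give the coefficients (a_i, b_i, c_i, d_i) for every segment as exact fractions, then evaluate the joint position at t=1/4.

  seg 0: a=-4 b=2 c=0 d=0
  seg 1: a=-2 b=2 c=0 d=0
S(1/4) = -7/2

Δ: Δ0=2, Δ1=2
row 1: diag=4, rhs=0; c'=1/4, d'=0
back: M1=0
M: M0=0, M1=0, M2=0
seg 0: a=-4, c=M0/2=0, d=(M1−M0)/(6·1)=0, b=Δ0−h0·(2M0+M1)/6=2
seg 1: a=-2, c=M1/2=0, d=(M2−M1)/(6·1)=0, b=Δ1−h1·(2M1+M2)/6=2
t_q=1/4 → seg 0, τ=1/4; S=-4+2·τ+0·τ²+0·τ³=-7/2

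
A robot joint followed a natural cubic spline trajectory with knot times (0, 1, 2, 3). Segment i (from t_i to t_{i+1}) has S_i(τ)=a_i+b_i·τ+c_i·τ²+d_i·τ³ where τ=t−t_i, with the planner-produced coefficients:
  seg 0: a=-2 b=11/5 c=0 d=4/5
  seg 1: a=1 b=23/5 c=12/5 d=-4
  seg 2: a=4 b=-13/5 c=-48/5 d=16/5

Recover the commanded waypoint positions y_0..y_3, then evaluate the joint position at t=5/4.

y_0=-2 y_1=1 y_2=4 y_3=-5
S(5/4) = 179/80

y_0 = S_0(0) = a_0 = -2
y_1 = S_1(0) = a_1 = 1
y_2 = S_2(0) = a_2 = 4
y_3 = S_2(1) = -5
t_q=5/4 is in segment 1 (τ=1/4); S_1(τ)=179/80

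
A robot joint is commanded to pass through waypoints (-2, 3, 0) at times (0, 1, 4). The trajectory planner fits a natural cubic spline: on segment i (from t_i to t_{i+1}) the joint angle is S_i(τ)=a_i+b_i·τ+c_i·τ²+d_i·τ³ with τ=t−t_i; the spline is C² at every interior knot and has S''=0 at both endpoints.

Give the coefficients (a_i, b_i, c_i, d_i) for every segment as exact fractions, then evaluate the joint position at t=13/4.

Δ: Δ0=5, Δ1=-1
row 1: diag=8, rhs=-36; c'=3/8, d'=-9/2
back: M1=-9/2
M: M0=0, M1=-9/2, M2=0
seg 0: a=-2, c=M0/2=0, d=(M1−M0)/(6·1)=-3/4, b=Δ0−h0·(2M0+M1)/6=23/4
seg 1: a=3, c=M1/2=-9/4, d=(M2−M1)/(6·3)=1/4, b=Δ1−h1·(2M1+M2)/6=7/2
t_q=13/4 → seg 1, τ=9/4; S=3+7/2·τ+-9/4·τ²+1/4·τ³=597/256

  seg 0: a=-2 b=23/4 c=0 d=-3/4
  seg 1: a=3 b=7/2 c=-9/4 d=1/4
S(13/4) = 597/256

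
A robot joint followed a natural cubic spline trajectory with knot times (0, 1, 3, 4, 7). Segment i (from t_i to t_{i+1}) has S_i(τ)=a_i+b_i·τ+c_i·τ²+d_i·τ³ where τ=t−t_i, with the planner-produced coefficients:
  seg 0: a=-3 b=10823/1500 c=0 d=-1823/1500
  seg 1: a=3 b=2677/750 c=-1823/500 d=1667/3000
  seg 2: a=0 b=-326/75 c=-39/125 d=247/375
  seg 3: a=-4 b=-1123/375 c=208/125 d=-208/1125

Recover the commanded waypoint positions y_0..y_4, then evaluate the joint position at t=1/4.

y_0 = S_0(0) = a_0 = -3
y_1 = S_1(0) = a_1 = 3
y_2 = S_2(0) = a_2 = 0
y_3 = S_3(0) = a_3 = -4
y_4 = S_3(3) = -3
t_q=1/4 is in segment 0 (τ=1/4); S_0(τ)=-7777/6400

y_0=-3 y_1=3 y_2=0 y_3=-4 y_4=-3
S(1/4) = -7777/6400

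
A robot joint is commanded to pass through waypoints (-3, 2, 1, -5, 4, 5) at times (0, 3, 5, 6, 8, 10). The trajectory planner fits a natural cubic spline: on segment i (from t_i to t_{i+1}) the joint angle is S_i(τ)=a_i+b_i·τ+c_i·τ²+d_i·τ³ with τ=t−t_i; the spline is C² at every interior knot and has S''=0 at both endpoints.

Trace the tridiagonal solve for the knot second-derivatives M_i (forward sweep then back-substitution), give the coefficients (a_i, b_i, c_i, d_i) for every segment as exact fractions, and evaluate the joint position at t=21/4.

Δ: Δ0=5/3, Δ1=-1/2, Δ2=-6, Δ3=9/2, Δ4=1/2
row 1: diag=10, rhs=-13; c'=1/5, d'=-13/10
row 2: denom=6−2·1/5=28/5; d'=(-33−2·-13/10)/(28/5)=-38/7
row 3: denom=6−1·5/28=163/28; d'=(63−1·-38/7)/(163/28)=1916/163
row 4: denom=8−2·56/163=1192/163; d'=(-24−2·1916/163)/(1192/163)=-968/149
back: M4=-968/149
back: M3=1916/163−56/163·-968/149=2084/149
back: M2=-38/7−5/28·2084/149=-1181/149
back: M1=-13/10−1/5·-1181/149=85/298
M: M0=0, M1=85/298, M2=-1181/149, M3=2084/149, M4=-968/149, M5=0
seg 0: a=-3, c=M0/2=0, d=(M1−M0)/(6·3)=85/5364, b=Δ0−h0·(2M0+M1)/6=2725/1788
seg 1: a=2, c=M1/2=85/596, d=(M2−M1)/(6·2)=-2447/3576, b=Δ1−h1·(2M1+M2)/6=1745/894
seg 2: a=1, c=M2/2=-1181/298, d=(M3−M2)/(6·1)=3265/894, b=Δ2−h2·(2M2+M3)/6=-2543/447
seg 3: a=-5, c=M3/2=1042/149, d=(M4−M3)/(6·2)=-763/447, b=Δ3−h3·(2M3+M4)/6=-2377/894
seg 4: a=4, c=M4/2=-484/149, d=(M5−M4)/(6·2)=242/447, b=Δ4−h4·(2M4+M5)/6=4319/894
t_q=21/4 → seg 2, τ=1/4; S=1+-2543/447·τ+-1181/298·τ²+3265/894·τ³=-11689/19072

  seg 0: a=-3 b=2725/1788 c=0 d=85/5364
  seg 1: a=2 b=1745/894 c=85/596 d=-2447/3576
  seg 2: a=1 b=-2543/447 c=-1181/298 d=3265/894
  seg 3: a=-5 b=-2377/894 c=1042/149 d=-763/447
  seg 4: a=4 b=4319/894 c=-484/149 d=242/447
S(21/4) = -11689/19072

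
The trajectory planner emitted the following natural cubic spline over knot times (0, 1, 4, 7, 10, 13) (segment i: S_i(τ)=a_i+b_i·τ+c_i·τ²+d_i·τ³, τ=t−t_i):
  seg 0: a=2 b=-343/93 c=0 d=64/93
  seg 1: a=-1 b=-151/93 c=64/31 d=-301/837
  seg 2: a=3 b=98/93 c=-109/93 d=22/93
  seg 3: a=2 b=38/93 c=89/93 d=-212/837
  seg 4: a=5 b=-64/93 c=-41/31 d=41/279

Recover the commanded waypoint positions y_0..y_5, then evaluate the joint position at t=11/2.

y_0 = S_0(0) = a_0 = 2
y_1 = S_1(0) = a_1 = -1
y_2 = S_2(0) = a_2 = 3
y_3 = S_3(0) = a_3 = 2
y_4 = S_4(0) = a_4 = 5
y_5 = S_4(3) = -5
t_q=11/2 is in segment 2 (τ=3/2); S_2(τ)=85/31

y_0=2 y_1=-1 y_2=3 y_3=2 y_4=5 y_5=-5
S(11/2) = 85/31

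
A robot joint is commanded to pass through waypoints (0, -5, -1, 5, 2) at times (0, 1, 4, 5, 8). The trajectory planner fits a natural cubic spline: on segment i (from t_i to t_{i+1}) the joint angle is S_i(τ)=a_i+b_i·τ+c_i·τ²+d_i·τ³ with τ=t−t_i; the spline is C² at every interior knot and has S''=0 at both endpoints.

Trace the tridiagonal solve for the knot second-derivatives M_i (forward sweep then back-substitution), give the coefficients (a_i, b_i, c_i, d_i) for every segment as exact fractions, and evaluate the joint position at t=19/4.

  seg 0: a=0 b=-1213/216 c=0 d=133/216
  seg 1: a=-5 b=-407/108 c=133/72 d=-95/1944
  seg 2: a=-1 b=1295/216 c=38/27 d=-101/72
  seg 3: a=5 b=497/108 c=-605/216 d=605/1944
S(19/4) = 17033/4608

Δ: Δ0=-5, Δ1=4/3, Δ2=6, Δ3=-1
row 1: diag=8, rhs=38; c'=3/8, d'=19/4
row 2: denom=8−3·3/8=55/8; d'=(28−3·19/4)/(55/8)=2
row 3: denom=8−1·8/55=432/55; d'=(-42−1·2)/(432/55)=-605/108
back: M3=-605/108
back: M2=2−8/55·-605/108=76/27
back: M1=19/4−3/8·76/27=133/36
M: M0=0, M1=133/36, M2=76/27, M3=-605/108, M4=0
seg 0: a=0, c=M0/2=0, d=(M1−M0)/(6·1)=133/216, b=Δ0−h0·(2M0+M1)/6=-1213/216
seg 1: a=-5, c=M1/2=133/72, d=(M2−M1)/(6·3)=-95/1944, b=Δ1−h1·(2M1+M2)/6=-407/108
seg 2: a=-1, c=M2/2=38/27, d=(M3−M2)/(6·1)=-101/72, b=Δ2−h2·(2M2+M3)/6=1295/216
seg 3: a=5, c=M3/2=-605/216, d=(M4−M3)/(6·3)=605/1944, b=Δ3−h3·(2M3+M4)/6=497/108
t_q=19/4 → seg 2, τ=3/4; S=-1+1295/216·τ+38/27·τ²+-101/72·τ³=17033/4608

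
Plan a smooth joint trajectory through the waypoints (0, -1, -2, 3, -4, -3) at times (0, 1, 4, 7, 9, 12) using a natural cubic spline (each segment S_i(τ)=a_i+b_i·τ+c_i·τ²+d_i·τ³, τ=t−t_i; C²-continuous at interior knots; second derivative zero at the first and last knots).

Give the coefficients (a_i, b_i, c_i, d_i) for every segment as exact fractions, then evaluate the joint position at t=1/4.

Δ: Δ0=-1, Δ1=-1/3, Δ2=5/3, Δ3=-7/2, Δ4=1/3
row 1: diag=8, rhs=4; c'=3/8, d'=1/2
row 2: denom=12−3·3/8=87/8; d'=(12−3·1/2)/(87/8)=28/29
row 3: denom=10−3·8/29=266/29; d'=(-31−3·28/29)/(266/29)=-983/266
row 4: denom=10−2·29/133=1272/133; d'=(23−2·-983/266)/(1272/133)=2021/636
back: M4=2021/636
back: M3=-983/266−29/133·2021/636=-2791/636
back: M2=28/29−8/29·-2791/636=346/159
back: M1=1/2−3/8·346/159=-67/212
M: M0=0, M1=-67/212, M2=346/159, M3=-2791/636, M4=2021/636, M5=0
seg 0: a=0, c=M0/2=0, d=(M1−M0)/(6·1)=-67/1272, b=Δ0−h0·(2M0+M1)/6=-1205/1272
seg 1: a=-1, c=M1/2=-67/424, d=(M2−M1)/(6·3)=1585/11448, b=Δ1−h1·(2M1+M2)/6=-703/636
seg 2: a=-2, c=M2/2=173/159, d=(M3−M2)/(6·3)=-4175/11448, b=Δ2−h2·(2M2+M3)/6=2143/1272
seg 3: a=3, c=M3/2=-2791/1272, d=(M4−M3)/(6·2)=401/636, b=Δ3−h3·(2M3+M4)/6=-1039/636
seg 4: a=-4, c=M4/2=2021/1272, d=(M5−M4)/(6·3)=-2021/11448, b=Δ4−h4·(2M4+M5)/6=-603/212
t_q=1/4 → seg 0, τ=1/4; S=0+-1205/1272·τ+0·τ²+-67/1272·τ³=-6449/27136

  seg 0: a=0 b=-1205/1272 c=0 d=-67/1272
  seg 1: a=-1 b=-703/636 c=-67/424 d=1585/11448
  seg 2: a=-2 b=2143/1272 c=173/159 d=-4175/11448
  seg 3: a=3 b=-1039/636 c=-2791/1272 d=401/636
  seg 4: a=-4 b=-603/212 c=2021/1272 d=-2021/11448
S(1/4) = -6449/27136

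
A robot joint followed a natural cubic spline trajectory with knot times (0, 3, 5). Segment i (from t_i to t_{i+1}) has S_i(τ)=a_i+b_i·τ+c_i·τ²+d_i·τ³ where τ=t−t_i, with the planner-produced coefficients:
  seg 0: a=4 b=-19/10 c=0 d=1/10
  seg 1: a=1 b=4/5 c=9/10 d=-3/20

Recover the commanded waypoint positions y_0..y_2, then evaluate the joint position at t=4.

y_0 = S_0(0) = a_0 = 4
y_1 = S_1(0) = a_1 = 1
y_2 = S_1(2) = 5
t_q=4 is in segment 1 (τ=1); S_1(τ)=51/20

y_0=4 y_1=1 y_2=5
S(4) = 51/20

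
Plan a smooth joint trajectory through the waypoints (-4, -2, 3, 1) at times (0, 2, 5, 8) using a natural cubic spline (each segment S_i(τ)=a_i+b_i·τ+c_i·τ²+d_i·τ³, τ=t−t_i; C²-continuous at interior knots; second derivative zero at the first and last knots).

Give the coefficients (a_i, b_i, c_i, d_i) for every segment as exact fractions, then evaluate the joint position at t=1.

  seg 0: a=-4 b=27/37 c=0 d=5/74
  seg 1: a=-2 b=57/37 c=15/37 d=-121/999
  seg 2: a=3 b=26/37 c=-76/111 d=76/999
S(1) = -237/74

Δ: Δ0=1, Δ1=5/3, Δ2=-2/3
row 1: diag=10, rhs=4; c'=3/10, d'=2/5
row 2: denom=12−3·3/10=111/10; d'=(-14−3·2/5)/(111/10)=-152/111
back: M2=-152/111
back: M1=2/5−3/10·-152/111=30/37
M: M0=0, M1=30/37, M2=-152/111, M3=0
seg 0: a=-4, c=M0/2=0, d=(M1−M0)/(6·2)=5/74, b=Δ0−h0·(2M0+M1)/6=27/37
seg 1: a=-2, c=M1/2=15/37, d=(M2−M1)/(6·3)=-121/999, b=Δ1−h1·(2M1+M2)/6=57/37
seg 2: a=3, c=M2/2=-76/111, d=(M3−M2)/(6·3)=76/999, b=Δ2−h2·(2M2+M3)/6=26/37
t_q=1 → seg 0, τ=1; S=-4+27/37·τ+0·τ²+5/74·τ³=-237/74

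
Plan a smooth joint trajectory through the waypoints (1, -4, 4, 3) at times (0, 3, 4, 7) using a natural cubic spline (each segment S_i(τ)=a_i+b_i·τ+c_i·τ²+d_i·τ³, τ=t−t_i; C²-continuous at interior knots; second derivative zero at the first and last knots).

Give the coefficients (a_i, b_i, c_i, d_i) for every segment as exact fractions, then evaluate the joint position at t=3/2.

  seg 0: a=1 b=-362/63 c=0 d=257/567
  seg 1: a=-4 b=409/63 c=257/63 d=-18/7
  seg 2: a=4 b=437/63 c=-229/63 d=229/567
S(3/2) = -341/56

Δ: Δ0=-5/3, Δ1=8, Δ2=-1/3
row 1: diag=8, rhs=58; c'=1/8, d'=29/4
row 2: denom=8−1·1/8=63/8; d'=(-50−1·29/4)/(63/8)=-458/63
back: M2=-458/63
back: M1=29/4−1/8·-458/63=514/63
M: M0=0, M1=514/63, M2=-458/63, M3=0
seg 0: a=1, c=M0/2=0, d=(M1−M0)/(6·3)=257/567, b=Δ0−h0·(2M0+M1)/6=-362/63
seg 1: a=-4, c=M1/2=257/63, d=(M2−M1)/(6·1)=-18/7, b=Δ1−h1·(2M1+M2)/6=409/63
seg 2: a=4, c=M2/2=-229/63, d=(M3−M2)/(6·3)=229/567, b=Δ2−h2·(2M2+M3)/6=437/63
t_q=3/2 → seg 0, τ=3/2; S=1+-362/63·τ+0·τ²+257/567·τ³=-341/56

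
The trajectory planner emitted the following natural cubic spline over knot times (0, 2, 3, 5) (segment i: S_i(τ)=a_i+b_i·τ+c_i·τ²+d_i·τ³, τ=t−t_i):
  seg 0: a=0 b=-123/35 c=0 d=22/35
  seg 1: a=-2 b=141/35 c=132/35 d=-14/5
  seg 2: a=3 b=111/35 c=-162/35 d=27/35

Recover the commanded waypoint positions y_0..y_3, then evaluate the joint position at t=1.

y_0=0 y_1=-2 y_2=3 y_3=-3
S(1) = -101/35

y_0 = S_0(0) = a_0 = 0
y_1 = S_1(0) = a_1 = -2
y_2 = S_2(0) = a_2 = 3
y_3 = S_2(2) = -3
t_q=1 is in segment 0 (τ=1); S_0(τ)=-101/35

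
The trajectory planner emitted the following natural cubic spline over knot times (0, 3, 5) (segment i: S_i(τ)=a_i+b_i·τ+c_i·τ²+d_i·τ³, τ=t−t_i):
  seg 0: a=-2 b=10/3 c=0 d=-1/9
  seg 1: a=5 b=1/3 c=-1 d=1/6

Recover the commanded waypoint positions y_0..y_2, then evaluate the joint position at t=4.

y_0 = S_0(0) = a_0 = -2
y_1 = S_1(0) = a_1 = 5
y_2 = S_1(2) = 3
t_q=4 is in segment 1 (τ=1); S_1(τ)=9/2

y_0=-2 y_1=5 y_2=3
S(4) = 9/2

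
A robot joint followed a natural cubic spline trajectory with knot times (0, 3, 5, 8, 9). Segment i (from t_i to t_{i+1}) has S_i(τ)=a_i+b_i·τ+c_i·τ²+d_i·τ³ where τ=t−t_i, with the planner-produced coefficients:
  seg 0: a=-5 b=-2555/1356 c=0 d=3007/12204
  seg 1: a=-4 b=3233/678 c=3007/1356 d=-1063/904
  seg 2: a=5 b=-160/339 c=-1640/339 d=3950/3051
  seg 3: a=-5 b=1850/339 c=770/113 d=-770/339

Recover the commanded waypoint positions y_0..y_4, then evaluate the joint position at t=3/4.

y_0 = S_0(0) = a_0 = -5
y_1 = S_1(0) = a_1 = -4
y_2 = S_2(0) = a_2 = 5
y_3 = S_3(0) = a_3 = -5
y_4 = S_3(1) = 5
t_q=3/4 is in segment 0 (τ=3/4); S_0(τ)=-182513/28928

y_0=-5 y_1=-4 y_2=5 y_3=-5 y_4=5
S(3/4) = -182513/28928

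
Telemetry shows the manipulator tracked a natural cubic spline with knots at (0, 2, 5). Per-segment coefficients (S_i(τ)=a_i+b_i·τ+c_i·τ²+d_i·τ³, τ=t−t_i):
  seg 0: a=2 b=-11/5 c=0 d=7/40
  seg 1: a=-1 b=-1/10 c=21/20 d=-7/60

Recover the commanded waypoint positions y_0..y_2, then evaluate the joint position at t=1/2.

y_0 = S_0(0) = a_0 = 2
y_1 = S_1(0) = a_1 = -1
y_2 = S_1(3) = 5
t_q=1/2 is in segment 0 (τ=1/2); S_0(τ)=59/64

y_0=2 y_1=-1 y_2=5
S(1/2) = 59/64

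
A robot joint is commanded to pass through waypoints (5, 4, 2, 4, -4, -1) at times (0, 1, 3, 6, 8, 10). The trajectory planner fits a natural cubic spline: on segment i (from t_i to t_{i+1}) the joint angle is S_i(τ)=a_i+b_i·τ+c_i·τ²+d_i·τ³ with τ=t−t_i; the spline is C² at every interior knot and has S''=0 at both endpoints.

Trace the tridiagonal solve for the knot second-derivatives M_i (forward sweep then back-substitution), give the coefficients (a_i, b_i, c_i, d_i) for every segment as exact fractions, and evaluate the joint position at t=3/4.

  seg 0: a=5 b=-4921/5736 c=0 d=-815/5736
  seg 1: a=4 b=-3683/2868 c=-815/1912 d=815/2868
  seg 2: a=2 b=1207/2868 c=2445/1912 d=-6865/17208
  seg 3: a=4 b=-15361/5736 c=-1105/478 d=18937/22944
  seg 4: a=-4 b=-5795/2868 c=10097/3824 d=-10097/22944
S(3/4) = 525769/122368

Δ: Δ0=-1, Δ1=-1, Δ2=2/3, Δ3=-4, Δ4=3/2
row 1: diag=6, rhs=0; c'=1/3, d'=0
row 2: denom=10−2·1/3=28/3; d'=(10−2·0)/(28/3)=15/14
row 3: denom=10−3·9/28=253/28; d'=(-28−3·15/14)/(253/28)=-38/11
row 4: denom=8−2·56/253=1912/253; d'=(33−2·-38/11)/(1912/253)=10097/1912
back: M4=10097/1912
back: M3=-38/11−56/253·10097/1912=-1105/239
back: M2=15/14−9/28·-1105/239=2445/956
back: M1=0−1/3·2445/956=-815/956
M: M0=0, M1=-815/956, M2=2445/956, M3=-1105/239, M4=10097/1912, M5=0
seg 0: a=5, c=M0/2=0, d=(M1−M0)/(6·1)=-815/5736, b=Δ0−h0·(2M0+M1)/6=-4921/5736
seg 1: a=4, c=M1/2=-815/1912, d=(M2−M1)/(6·2)=815/2868, b=Δ1−h1·(2M1+M2)/6=-3683/2868
seg 2: a=2, c=M2/2=2445/1912, d=(M3−M2)/(6·3)=-6865/17208, b=Δ2−h2·(2M2+M3)/6=1207/2868
seg 3: a=4, c=M3/2=-1105/478, d=(M4−M3)/(6·2)=18937/22944, b=Δ3−h3·(2M3+M4)/6=-15361/5736
seg 4: a=-4, c=M4/2=10097/3824, d=(M5−M4)/(6·2)=-10097/22944, b=Δ4−h4·(2M4+M5)/6=-5795/2868
t_q=3/4 → seg 0, τ=3/4; S=5+-4921/5736·τ+0·τ²+-815/5736·τ³=525769/122368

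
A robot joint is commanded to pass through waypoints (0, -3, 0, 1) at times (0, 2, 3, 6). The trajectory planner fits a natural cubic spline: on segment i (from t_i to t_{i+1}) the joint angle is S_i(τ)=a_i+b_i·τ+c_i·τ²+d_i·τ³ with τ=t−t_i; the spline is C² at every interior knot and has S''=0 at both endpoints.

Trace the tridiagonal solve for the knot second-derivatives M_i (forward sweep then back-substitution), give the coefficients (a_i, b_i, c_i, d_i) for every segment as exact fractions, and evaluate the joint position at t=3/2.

Δ: Δ0=-3/2, Δ1=3, Δ2=1/3
row 1: diag=6, rhs=27; c'=1/6, d'=9/2
row 2: denom=8−1·1/6=47/6; d'=(-16−1·9/2)/(47/6)=-123/47
back: M2=-123/47
back: M1=9/2−1/6·-123/47=232/47
M: M0=0, M1=232/47, M2=-123/47, M3=0
seg 0: a=0, c=M0/2=0, d=(M1−M0)/(6·2)=58/141, b=Δ0−h0·(2M0+M1)/6=-887/282
seg 1: a=-3, c=M1/2=116/47, d=(M2−M1)/(6·1)=-355/282, b=Δ1−h1·(2M1+M2)/6=505/282
seg 2: a=0, c=M2/2=-123/94, d=(M3−M2)/(6·3)=41/282, b=Δ2−h2·(2M2+M3)/6=416/141
t_q=3/2 → seg 0, τ=3/2; S=0+-887/282·τ+0·τ²+58/141·τ³=-313/94

  seg 0: a=0 b=-887/282 c=0 d=58/141
  seg 1: a=-3 b=505/282 c=116/47 d=-355/282
  seg 2: a=0 b=416/141 c=-123/94 d=41/282
S(3/2) = -313/94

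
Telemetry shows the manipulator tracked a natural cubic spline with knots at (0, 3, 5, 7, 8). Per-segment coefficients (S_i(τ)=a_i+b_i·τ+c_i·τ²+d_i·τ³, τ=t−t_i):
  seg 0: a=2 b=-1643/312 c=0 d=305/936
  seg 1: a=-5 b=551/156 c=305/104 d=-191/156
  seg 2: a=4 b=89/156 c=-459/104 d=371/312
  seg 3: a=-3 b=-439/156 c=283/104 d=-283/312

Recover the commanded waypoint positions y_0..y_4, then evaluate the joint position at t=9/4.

y_0=2 y_1=-5 y_2=4 y_3=-3 y_4=-4
S(9/4) = -40847/6656

y_0 = S_0(0) = a_0 = 2
y_1 = S_1(0) = a_1 = -5
y_2 = S_2(0) = a_2 = 4
y_3 = S_3(0) = a_3 = -3
y_4 = S_3(1) = -4
t_q=9/4 is in segment 0 (τ=9/4); S_0(τ)=-40847/6656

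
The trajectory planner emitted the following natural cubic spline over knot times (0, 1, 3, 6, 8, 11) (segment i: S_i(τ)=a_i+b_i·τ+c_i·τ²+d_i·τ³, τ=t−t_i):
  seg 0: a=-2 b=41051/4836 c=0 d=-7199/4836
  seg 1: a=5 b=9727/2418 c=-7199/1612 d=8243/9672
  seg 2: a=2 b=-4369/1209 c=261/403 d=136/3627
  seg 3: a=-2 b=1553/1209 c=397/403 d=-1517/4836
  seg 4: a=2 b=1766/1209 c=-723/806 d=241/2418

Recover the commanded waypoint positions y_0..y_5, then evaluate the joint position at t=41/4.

y_0=-2 y_1=5 y_2=2 y_3=-2 y_4=2 y_5=1
S(41/4) = 97015/51584

y_0 = S_0(0) = a_0 = -2
y_1 = S_1(0) = a_1 = 5
y_2 = S_2(0) = a_2 = 2
y_3 = S_3(0) = a_3 = -2
y_4 = S_4(0) = a_4 = 2
y_5 = S_4(3) = 1
t_q=41/4 is in segment 4 (τ=9/4); S_4(τ)=97015/51584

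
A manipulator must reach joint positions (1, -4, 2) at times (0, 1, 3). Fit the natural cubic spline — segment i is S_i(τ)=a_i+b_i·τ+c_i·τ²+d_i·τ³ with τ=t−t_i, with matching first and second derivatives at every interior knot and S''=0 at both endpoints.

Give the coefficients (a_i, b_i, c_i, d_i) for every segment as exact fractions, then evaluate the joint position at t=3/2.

  seg 0: a=1 b=-19/3 c=0 d=4/3
  seg 1: a=-4 b=-7/3 c=4 d=-2/3
S(3/2) = -17/4

Δ: Δ0=-5, Δ1=3
row 1: diag=6, rhs=48; c'=1/3, d'=8
back: M1=8
M: M0=0, M1=8, M2=0
seg 0: a=1, c=M0/2=0, d=(M1−M0)/(6·1)=4/3, b=Δ0−h0·(2M0+M1)/6=-19/3
seg 1: a=-4, c=M1/2=4, d=(M2−M1)/(6·2)=-2/3, b=Δ1−h1·(2M1+M2)/6=-7/3
t_q=3/2 → seg 1, τ=1/2; S=-4+-7/3·τ+4·τ²+-2/3·τ³=-17/4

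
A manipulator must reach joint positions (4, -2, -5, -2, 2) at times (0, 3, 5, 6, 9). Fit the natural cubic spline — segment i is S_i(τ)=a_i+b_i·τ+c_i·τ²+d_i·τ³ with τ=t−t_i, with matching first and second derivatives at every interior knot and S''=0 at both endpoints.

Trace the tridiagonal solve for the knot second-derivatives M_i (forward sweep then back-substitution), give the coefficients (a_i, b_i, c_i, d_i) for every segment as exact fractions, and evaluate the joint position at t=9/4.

Δ: Δ0=-2, Δ1=-3/2, Δ2=3, Δ3=4/3
row 1: diag=10, rhs=3; c'=1/5, d'=3/10
row 2: denom=6−2·1/5=28/5; d'=(27−2·3/10)/(28/5)=33/7
row 3: denom=8−1·5/28=219/28; d'=(-10−1·33/7)/(219/28)=-412/219
back: M3=-412/219
back: M2=33/7−5/28·-412/219=1106/219
back: M1=3/10−1/5·1106/219=-311/438
M: M0=0, M1=-311/438, M2=1106/219, M3=-412/219, M4=0
seg 0: a=4, c=M0/2=0, d=(M1−M0)/(6·3)=-311/7884, b=Δ0−h0·(2M0+M1)/6=-1441/876
seg 1: a=-2, c=M1/2=-311/876, d=(M2−M1)/(6·2)=841/1752, b=Δ1−h1·(2M1+M2)/6=-1187/438
seg 2: a=-5, c=M2/2=553/219, d=(M3−M2)/(6·1)=-253/219, b=Δ2−h2·(2M2+M3)/6=119/73
seg 3: a=-2, c=M3/2=-206/219, d=(M4−M3)/(6·3)=206/1971, b=Δ3−h3·(2M3+M4)/6=704/219
t_q=9/4 → seg 0, τ=9/4; S=4+-1441/876·τ+0·τ²+-311/7884·τ³=-2813/18688

  seg 0: a=4 b=-1441/876 c=0 d=-311/7884
  seg 1: a=-2 b=-1187/438 c=-311/876 d=841/1752
  seg 2: a=-5 b=119/73 c=553/219 d=-253/219
  seg 3: a=-2 b=704/219 c=-206/219 d=206/1971
S(9/4) = -2813/18688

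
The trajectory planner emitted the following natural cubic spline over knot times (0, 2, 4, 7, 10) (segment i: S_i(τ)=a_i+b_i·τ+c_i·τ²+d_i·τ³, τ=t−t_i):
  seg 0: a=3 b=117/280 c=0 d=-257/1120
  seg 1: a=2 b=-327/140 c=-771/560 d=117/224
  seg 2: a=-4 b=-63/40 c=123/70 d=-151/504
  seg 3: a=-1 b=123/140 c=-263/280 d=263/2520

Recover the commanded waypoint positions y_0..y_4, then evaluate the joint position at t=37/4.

y_0=3 y_1=2 y_2=-4 y_3=-1 y_4=-4
S(37/4) = -9281/3584

y_0 = S_0(0) = a_0 = 3
y_1 = S_1(0) = a_1 = 2
y_2 = S_2(0) = a_2 = -4
y_3 = S_3(0) = a_3 = -1
y_4 = S_3(3) = -4
t_q=37/4 is in segment 3 (τ=9/4); S_3(τ)=-9281/3584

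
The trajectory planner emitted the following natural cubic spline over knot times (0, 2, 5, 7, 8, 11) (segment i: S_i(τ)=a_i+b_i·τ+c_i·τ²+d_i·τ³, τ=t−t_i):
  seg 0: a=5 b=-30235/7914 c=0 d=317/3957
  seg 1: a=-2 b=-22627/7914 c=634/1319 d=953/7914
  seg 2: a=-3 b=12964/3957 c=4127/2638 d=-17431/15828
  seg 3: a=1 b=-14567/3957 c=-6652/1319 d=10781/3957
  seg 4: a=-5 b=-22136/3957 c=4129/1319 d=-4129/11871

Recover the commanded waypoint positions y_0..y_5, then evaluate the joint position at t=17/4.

y_0 = S_0(0) = a_0 = 5
y_1 = S_1(0) = a_1 = -2
y_2 = S_2(0) = a_2 = -3
y_3 = S_3(0) = a_3 = 1
y_4 = S_4(0) = a_4 = -5
y_5 = S_4(3) = -3
t_q=17/4 is in segment 1 (τ=9/4); S_1(τ)=-781349/168832

y_0=5 y_1=-2 y_2=-3 y_3=1 y_4=-5 y_5=-3
S(17/4) = -781349/168832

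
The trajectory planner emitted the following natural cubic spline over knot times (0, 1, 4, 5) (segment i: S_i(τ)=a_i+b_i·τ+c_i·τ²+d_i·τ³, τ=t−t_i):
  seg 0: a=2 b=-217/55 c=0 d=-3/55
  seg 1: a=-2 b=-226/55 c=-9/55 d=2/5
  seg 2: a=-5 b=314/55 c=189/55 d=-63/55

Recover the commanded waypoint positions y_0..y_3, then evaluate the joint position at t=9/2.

y_0 = S_0(0) = a_0 = 2
y_1 = S_1(0) = a_1 = -2
y_2 = S_2(0) = a_2 = -5
y_3 = S_2(1) = 3
t_q=9/2 is in segment 2 (τ=1/2); S_2(τ)=-629/440

y_0=2 y_1=-2 y_2=-5 y_3=3
S(9/2) = -629/440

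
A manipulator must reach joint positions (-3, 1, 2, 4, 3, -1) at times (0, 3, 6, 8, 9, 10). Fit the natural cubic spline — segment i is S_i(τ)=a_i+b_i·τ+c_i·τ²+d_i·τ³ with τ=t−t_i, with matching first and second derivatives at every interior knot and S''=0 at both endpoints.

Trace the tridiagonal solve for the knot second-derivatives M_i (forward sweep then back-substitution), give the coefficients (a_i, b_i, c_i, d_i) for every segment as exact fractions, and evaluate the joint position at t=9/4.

  seg 0: a=-3 b=4018/2361 c=0 d=-290/7083
  seg 1: a=1 b=1408/2361 c=-290/787 d=221/2361
  seg 2: a=2 b=2155/2361 c=373/787 d=-508/2361
  seg 3: a=4 b=535/2361 c=-643/787 d=-967/2361
  seg 4: a=3 b=-6224/2361 c=-1610/787 d=1610/2361
S(9/4) = 9135/25184

Δ: Δ0=4/3, Δ1=1/3, Δ2=1, Δ3=-1, Δ4=-4
row 1: diag=12, rhs=-6; c'=1/4, d'=-1/2
row 2: denom=10−3·1/4=37/4; d'=(4−3·-1/2)/(37/4)=22/37
row 3: denom=6−2·8/37=206/37; d'=(-12−2·22/37)/(206/37)=-244/103
row 4: denom=4−1·37/206=787/206; d'=(-18−1·-244/103)/(787/206)=-3220/787
back: M4=-3220/787
back: M3=-244/103−37/206·-3220/787=-1286/787
back: M2=22/37−8/37·-1286/787=746/787
back: M1=-1/2−1/4·746/787=-580/787
M: M0=0, M1=-580/787, M2=746/787, M3=-1286/787, M4=-3220/787, M5=0
seg 0: a=-3, c=M0/2=0, d=(M1−M0)/(6·3)=-290/7083, b=Δ0−h0·(2M0+M1)/6=4018/2361
seg 1: a=1, c=M1/2=-290/787, d=(M2−M1)/(6·3)=221/2361, b=Δ1−h1·(2M1+M2)/6=1408/2361
seg 2: a=2, c=M2/2=373/787, d=(M3−M2)/(6·2)=-508/2361, b=Δ2−h2·(2M2+M3)/6=2155/2361
seg 3: a=4, c=M3/2=-643/787, d=(M4−M3)/(6·1)=-967/2361, b=Δ3−h3·(2M3+M4)/6=535/2361
seg 4: a=3, c=M4/2=-1610/787, d=(M5−M4)/(6·1)=1610/2361, b=Δ4−h4·(2M4+M5)/6=-6224/2361
t_q=9/4 → seg 0, τ=9/4; S=-3+4018/2361·τ+0·τ²+-290/7083·τ³=9135/25184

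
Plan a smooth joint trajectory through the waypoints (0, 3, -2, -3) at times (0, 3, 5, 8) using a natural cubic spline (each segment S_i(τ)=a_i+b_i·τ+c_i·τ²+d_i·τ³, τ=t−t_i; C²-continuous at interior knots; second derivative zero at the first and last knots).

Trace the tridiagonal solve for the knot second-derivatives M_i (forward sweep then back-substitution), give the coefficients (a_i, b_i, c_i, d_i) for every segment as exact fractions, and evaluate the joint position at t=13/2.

  seg 0: a=0 b=107/48 c=0 d=-59/432
  seg 1: a=3 b=-35/24 c=-59/48 d=17/48
  seg 2: a=-2 b=-17/8 c=43/48 d=-43/432
S(13/2) = -449/128

Δ: Δ0=1, Δ1=-5/2, Δ2=-1/3
row 1: diag=10, rhs=-21; c'=1/5, d'=-21/10
row 2: denom=10−2·1/5=48/5; d'=(13−2·-21/10)/(48/5)=43/24
back: M2=43/24
back: M1=-21/10−1/5·43/24=-59/24
M: M0=0, M1=-59/24, M2=43/24, M3=0
seg 0: a=0, c=M0/2=0, d=(M1−M0)/(6·3)=-59/432, b=Δ0−h0·(2M0+M1)/6=107/48
seg 1: a=3, c=M1/2=-59/48, d=(M2−M1)/(6·2)=17/48, b=Δ1−h1·(2M1+M2)/6=-35/24
seg 2: a=-2, c=M2/2=43/48, d=(M3−M2)/(6·3)=-43/432, b=Δ2−h2·(2M2+M3)/6=-17/8
t_q=13/2 → seg 2, τ=3/2; S=-2+-17/8·τ+43/48·τ²+-43/432·τ³=-449/128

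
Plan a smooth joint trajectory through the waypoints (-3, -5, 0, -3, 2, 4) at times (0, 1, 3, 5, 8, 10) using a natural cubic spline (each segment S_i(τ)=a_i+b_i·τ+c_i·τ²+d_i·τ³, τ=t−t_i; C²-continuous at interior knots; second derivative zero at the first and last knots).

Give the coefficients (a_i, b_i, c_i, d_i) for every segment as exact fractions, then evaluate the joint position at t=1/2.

  seg 0: a=-3 b=-8615/2823 c=0 d=2969/2823
  seg 1: a=-5 b=292/2823 c=2969/941 d=-22097/22584
  seg 2: a=0 b=5549/5646 c=-10221/3764 d=16645/22584
  seg 3: a=-3 b=-2921/2823 c=1606/941 d=-2276/8469
  seg 4: a=2 b=5503/2823 c=-670/941 d=335/2823
S(1/2) = -33081/7528

Δ: Δ0=-2, Δ1=5/2, Δ2=-3/2, Δ3=5/3, Δ4=1
row 1: diag=6, rhs=27; c'=1/3, d'=9/2
row 2: denom=8−2·1/3=22/3; d'=(-24−2·9/2)/(22/3)=-9/2
row 3: denom=10−2·3/11=104/11; d'=(19−2·-9/2)/(104/11)=77/26
row 4: denom=10−3·33/104=941/104; d'=(-4−3·77/26)/(941/104)=-1340/941
back: M4=-1340/941
back: M3=77/26−33/104·-1340/941=3212/941
back: M2=-9/2−3/11·3212/941=-10221/1882
back: M1=9/2−1/3·-10221/1882=5938/941
M: M0=0, M1=5938/941, M2=-10221/1882, M3=3212/941, M4=-1340/941, M5=0
seg 0: a=-3, c=M0/2=0, d=(M1−M0)/(6·1)=2969/2823, b=Δ0−h0·(2M0+M1)/6=-8615/2823
seg 1: a=-5, c=M1/2=2969/941, d=(M2−M1)/(6·2)=-22097/22584, b=Δ1−h1·(2M1+M2)/6=292/2823
seg 2: a=0, c=M2/2=-10221/3764, d=(M3−M2)/(6·2)=16645/22584, b=Δ2−h2·(2M2+M3)/6=5549/5646
seg 3: a=-3, c=M3/2=1606/941, d=(M4−M3)/(6·3)=-2276/8469, b=Δ3−h3·(2M3+M4)/6=-2921/2823
seg 4: a=2, c=M4/2=-670/941, d=(M5−M4)/(6·2)=335/2823, b=Δ4−h4·(2M4+M5)/6=5503/2823
t_q=1/2 → seg 0, τ=1/2; S=-3+-8615/2823·τ+0·τ²+2969/2823·τ³=-33081/7528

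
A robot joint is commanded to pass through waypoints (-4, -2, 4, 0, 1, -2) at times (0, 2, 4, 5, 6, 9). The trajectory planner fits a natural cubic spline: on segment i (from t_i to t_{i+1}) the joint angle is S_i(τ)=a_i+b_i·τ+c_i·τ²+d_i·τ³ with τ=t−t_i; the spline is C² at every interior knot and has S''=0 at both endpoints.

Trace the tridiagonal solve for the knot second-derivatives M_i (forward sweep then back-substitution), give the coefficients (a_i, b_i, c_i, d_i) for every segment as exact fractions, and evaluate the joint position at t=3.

  seg 0: a=-4 b=-112/325 c=0 d=437/1300
  seg 1: a=-2 b=1199/325 c=1311/650 d=-307/260
  seg 2: a=4 b=-784/325 c=-1647/325 d=87/25
  seg 3: a=0 b=-137/65 c=1746/325 d=-736/325
  seg 4: a=1 b=599/325 c=-462/325 d=154/975
S(3) = 3283/1300

Δ: Δ0=1, Δ1=3, Δ2=-4, Δ3=1, Δ4=-1
row 1: diag=8, rhs=12; c'=1/4, d'=3/2
row 2: denom=6−2·1/4=11/2; d'=(-42−2·3/2)/(11/2)=-90/11
row 3: denom=4−1·2/11=42/11; d'=(30−1·-90/11)/(42/11)=10
row 4: denom=8−1·11/42=325/42; d'=(-12−1·10)/(325/42)=-924/325
back: M4=-924/325
back: M3=10−11/42·-924/325=3492/325
back: M2=-90/11−2/11·3492/325=-3294/325
back: M1=3/2−1/4·-3294/325=1311/325
M: M0=0, M1=1311/325, M2=-3294/325, M3=3492/325, M4=-924/325, M5=0
seg 0: a=-4, c=M0/2=0, d=(M1−M0)/(6·2)=437/1300, b=Δ0−h0·(2M0+M1)/6=-112/325
seg 1: a=-2, c=M1/2=1311/650, d=(M2−M1)/(6·2)=-307/260, b=Δ1−h1·(2M1+M2)/6=1199/325
seg 2: a=4, c=M2/2=-1647/325, d=(M3−M2)/(6·1)=87/25, b=Δ2−h2·(2M2+M3)/6=-784/325
seg 3: a=0, c=M3/2=1746/325, d=(M4−M3)/(6·1)=-736/325, b=Δ3−h3·(2M3+M4)/6=-137/65
seg 4: a=1, c=M4/2=-462/325, d=(M5−M4)/(6·3)=154/975, b=Δ4−h4·(2M4+M5)/6=599/325
t_q=3 → seg 1, τ=1; S=-2+1199/325·τ+1311/650·τ²+-307/260·τ³=3283/1300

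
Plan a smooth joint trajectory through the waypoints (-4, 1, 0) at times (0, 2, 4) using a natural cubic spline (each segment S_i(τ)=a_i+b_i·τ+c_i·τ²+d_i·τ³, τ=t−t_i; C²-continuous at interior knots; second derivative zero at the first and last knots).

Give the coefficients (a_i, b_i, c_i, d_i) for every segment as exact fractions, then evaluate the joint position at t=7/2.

  seg 0: a=-4 b=13/4 c=0 d=-3/16
  seg 1: a=1 b=1 c=-9/8 d=3/16
S(7/2) = 77/128

Δ: Δ0=5/2, Δ1=-1/2
row 1: diag=8, rhs=-18; c'=1/4, d'=-9/4
back: M1=-9/4
M: M0=0, M1=-9/4, M2=0
seg 0: a=-4, c=M0/2=0, d=(M1−M0)/(6·2)=-3/16, b=Δ0−h0·(2M0+M1)/6=13/4
seg 1: a=1, c=M1/2=-9/8, d=(M2−M1)/(6·2)=3/16, b=Δ1−h1·(2M1+M2)/6=1
t_q=7/2 → seg 1, τ=3/2; S=1+1·τ+-9/8·τ²+3/16·τ³=77/128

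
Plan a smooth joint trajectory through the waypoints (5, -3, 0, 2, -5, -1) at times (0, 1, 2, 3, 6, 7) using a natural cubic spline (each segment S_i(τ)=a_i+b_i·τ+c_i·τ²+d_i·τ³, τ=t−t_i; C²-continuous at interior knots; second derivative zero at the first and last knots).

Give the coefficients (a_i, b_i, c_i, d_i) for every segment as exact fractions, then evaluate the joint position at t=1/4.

  seg 0: a=5 b=-26032/2379 c=0 d=7000/2379
  seg 1: a=-3 b=-5032/2379 c=7000/793 d=-8831/2379
  seg 2: a=0 b=10475/2379 c=-1831/793 d=-224/2379
  seg 3: a=2 b=-91/183 c=-2055/793 d=4709/7137
  seg 4: a=-5 b=4208/2379 c=2654/793 d=-2654/2379
S(1/4) = 14657/6344

Δ: Δ0=-8, Δ1=3, Δ2=2, Δ3=-7/3, Δ4=4
row 1: diag=4, rhs=66; c'=1/4, d'=33/2
row 2: denom=4−1·1/4=15/4; d'=(-6−1·33/2)/(15/4)=-6
row 3: denom=8−1·4/15=116/15; d'=(-26−1·-6)/(116/15)=-75/29
row 4: denom=8−3·45/116=793/116; d'=(38−3·-75/29)/(793/116)=5308/793
back: M4=5308/793
back: M3=-75/29−45/116·5308/793=-4110/793
back: M2=-6−4/15·-4110/793=-3662/793
back: M1=33/2−1/4·-3662/793=14000/793
M: M0=0, M1=14000/793, M2=-3662/793, M3=-4110/793, M4=5308/793, M5=0
seg 0: a=5, c=M0/2=0, d=(M1−M0)/(6·1)=7000/2379, b=Δ0−h0·(2M0+M1)/6=-26032/2379
seg 1: a=-3, c=M1/2=7000/793, d=(M2−M1)/(6·1)=-8831/2379, b=Δ1−h1·(2M1+M2)/6=-5032/2379
seg 2: a=0, c=M2/2=-1831/793, d=(M3−M2)/(6·1)=-224/2379, b=Δ2−h2·(2M2+M3)/6=10475/2379
seg 3: a=2, c=M3/2=-2055/793, d=(M4−M3)/(6·3)=4709/7137, b=Δ3−h3·(2M3+M4)/6=-91/183
seg 4: a=-5, c=M4/2=2654/793, d=(M5−M4)/(6·1)=-2654/2379, b=Δ4−h4·(2M4+M5)/6=4208/2379
t_q=1/4 → seg 0, τ=1/4; S=5+-26032/2379·τ+0·τ²+7000/2379·τ³=14657/6344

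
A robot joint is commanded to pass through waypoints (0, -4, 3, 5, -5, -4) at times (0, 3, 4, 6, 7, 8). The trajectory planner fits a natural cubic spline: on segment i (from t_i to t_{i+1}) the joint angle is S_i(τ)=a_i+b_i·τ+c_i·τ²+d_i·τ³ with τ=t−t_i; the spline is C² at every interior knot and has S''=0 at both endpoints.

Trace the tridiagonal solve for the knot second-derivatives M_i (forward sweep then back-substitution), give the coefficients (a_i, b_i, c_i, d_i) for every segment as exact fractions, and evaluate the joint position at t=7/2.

  seg 0: a=0 b=-13214/2859 c=0 d=3134/8577
  seg 1: a=-4 b=14992/2859 c=3134/953 d=-4381/2859
  seg 2: a=3 b=20653/2859 c=-1247/953 d=-2578/2859
  seg 3: a=5 b=-25247/2859 c=-6403/953 d=15866/2859
  seg 4: a=-5 b=-16067/2859 c=9463/953 d=-9463/2859
S(7/2) = -5699/7624

Δ: Δ0=-4/3, Δ1=7, Δ2=1, Δ3=-10, Δ4=1
row 1: diag=8, rhs=50; c'=1/8, d'=25/4
row 2: denom=6−1·1/8=47/8; d'=(-36−1·25/4)/(47/8)=-338/47
row 3: denom=6−2·16/47=250/47; d'=(-66−2·-338/47)/(250/47)=-1213/125
row 4: denom=4−1·47/250=953/250; d'=(66−1·-1213/125)/(953/250)=18926/953
back: M4=18926/953
back: M3=-1213/125−47/250·18926/953=-12806/953
back: M2=-338/47−16/47·-12806/953=-2494/953
back: M1=25/4−1/8·-2494/953=6268/953
M: M0=0, M1=6268/953, M2=-2494/953, M3=-12806/953, M4=18926/953, M5=0
seg 0: a=0, c=M0/2=0, d=(M1−M0)/(6·3)=3134/8577, b=Δ0−h0·(2M0+M1)/6=-13214/2859
seg 1: a=-4, c=M1/2=3134/953, d=(M2−M1)/(6·1)=-4381/2859, b=Δ1−h1·(2M1+M2)/6=14992/2859
seg 2: a=3, c=M2/2=-1247/953, d=(M3−M2)/(6·2)=-2578/2859, b=Δ2−h2·(2M2+M3)/6=20653/2859
seg 3: a=5, c=M3/2=-6403/953, d=(M4−M3)/(6·1)=15866/2859, b=Δ3−h3·(2M3+M4)/6=-25247/2859
seg 4: a=-5, c=M4/2=9463/953, d=(M5−M4)/(6·1)=-9463/2859, b=Δ4−h4·(2M4+M5)/6=-16067/2859
t_q=7/2 → seg 1, τ=1/2; S=-4+14992/2859·τ+3134/953·τ²+-4381/2859·τ³=-5699/7624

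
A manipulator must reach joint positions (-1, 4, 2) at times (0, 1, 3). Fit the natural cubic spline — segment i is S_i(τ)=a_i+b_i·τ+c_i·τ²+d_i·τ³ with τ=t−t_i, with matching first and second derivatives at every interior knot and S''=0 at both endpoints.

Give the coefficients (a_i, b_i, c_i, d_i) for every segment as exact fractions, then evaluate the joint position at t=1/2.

Δ: Δ0=5, Δ1=-1
row 1: diag=6, rhs=-36; c'=1/3, d'=-6
back: M1=-6
M: M0=0, M1=-6, M2=0
seg 0: a=-1, c=M0/2=0, d=(M1−M0)/(6·1)=-1, b=Δ0−h0·(2M0+M1)/6=6
seg 1: a=4, c=M1/2=-3, d=(M2−M1)/(6·2)=1/2, b=Δ1−h1·(2M1+M2)/6=3
t_q=1/2 → seg 0, τ=1/2; S=-1+6·τ+0·τ²+-1·τ³=15/8

  seg 0: a=-1 b=6 c=0 d=-1
  seg 1: a=4 b=3 c=-3 d=1/2
S(1/2) = 15/8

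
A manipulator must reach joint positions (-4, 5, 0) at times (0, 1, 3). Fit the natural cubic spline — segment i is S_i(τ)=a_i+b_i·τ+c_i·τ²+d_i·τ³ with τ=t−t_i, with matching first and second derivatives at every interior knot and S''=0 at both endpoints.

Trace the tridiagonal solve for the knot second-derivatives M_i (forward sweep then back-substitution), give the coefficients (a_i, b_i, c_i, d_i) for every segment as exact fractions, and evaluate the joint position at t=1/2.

Δ: Δ0=9, Δ1=-5/2
row 1: diag=6, rhs=-69; c'=1/3, d'=-23/2
back: M1=-23/2
M: M0=0, M1=-23/2, M2=0
seg 0: a=-4, c=M0/2=0, d=(M1−M0)/(6·1)=-23/12, b=Δ0−h0·(2M0+M1)/6=131/12
seg 1: a=5, c=M1/2=-23/4, d=(M2−M1)/(6·2)=23/24, b=Δ1−h1·(2M1+M2)/6=31/6
t_q=1/2 → seg 0, τ=1/2; S=-4+131/12·τ+0·τ²+-23/12·τ³=39/32

  seg 0: a=-4 b=131/12 c=0 d=-23/12
  seg 1: a=5 b=31/6 c=-23/4 d=23/24
S(1/2) = 39/32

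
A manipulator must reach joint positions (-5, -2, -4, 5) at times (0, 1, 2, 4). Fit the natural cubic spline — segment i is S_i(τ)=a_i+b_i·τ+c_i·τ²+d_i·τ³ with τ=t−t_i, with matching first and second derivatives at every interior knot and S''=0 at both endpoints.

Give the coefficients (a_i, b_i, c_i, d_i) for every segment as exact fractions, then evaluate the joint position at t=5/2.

  seg 0: a=-5 b=211/46 c=0 d=-73/46
  seg 1: a=-2 b=-4/23 c=-219/46 d=135/46
  seg 2: a=-4 b=-41/46 c=93/23 d=-31/46
S(5/2) = -1295/368

Δ: Δ0=3, Δ1=-2, Δ2=9/2
row 1: diag=4, rhs=-30; c'=1/4, d'=-15/2
row 2: denom=6−1·1/4=23/4; d'=(39−1·-15/2)/(23/4)=186/23
back: M2=186/23
back: M1=-15/2−1/4·186/23=-219/23
M: M0=0, M1=-219/23, M2=186/23, M3=0
seg 0: a=-5, c=M0/2=0, d=(M1−M0)/(6·1)=-73/46, b=Δ0−h0·(2M0+M1)/6=211/46
seg 1: a=-2, c=M1/2=-219/46, d=(M2−M1)/(6·1)=135/46, b=Δ1−h1·(2M1+M2)/6=-4/23
seg 2: a=-4, c=M2/2=93/23, d=(M3−M2)/(6·2)=-31/46, b=Δ2−h2·(2M2+M3)/6=-41/46
t_q=5/2 → seg 2, τ=1/2; S=-4+-41/46·τ+93/23·τ²+-31/46·τ³=-1295/368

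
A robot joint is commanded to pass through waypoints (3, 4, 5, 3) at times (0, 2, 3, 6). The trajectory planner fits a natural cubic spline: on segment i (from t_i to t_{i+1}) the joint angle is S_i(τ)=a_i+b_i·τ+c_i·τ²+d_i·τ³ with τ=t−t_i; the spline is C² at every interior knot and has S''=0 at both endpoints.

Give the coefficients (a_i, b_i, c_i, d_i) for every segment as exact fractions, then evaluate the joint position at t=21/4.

  seg 0: a=3 b=73/282 c=0 d=17/282
  seg 1: a=4 b=277/282 c=17/47 d=-97/282
  seg 2: a=5 b=95/141 c=-63/94 d=7/94
S(21/4) = 23891/6016

Δ: Δ0=1/2, Δ1=1, Δ2=-2/3
row 1: diag=6, rhs=3; c'=1/6, d'=1/2
row 2: denom=8−1·1/6=47/6; d'=(-10−1·1/2)/(47/6)=-63/47
back: M2=-63/47
back: M1=1/2−1/6·-63/47=34/47
M: M0=0, M1=34/47, M2=-63/47, M3=0
seg 0: a=3, c=M0/2=0, d=(M1−M0)/(6·2)=17/282, b=Δ0−h0·(2M0+M1)/6=73/282
seg 1: a=4, c=M1/2=17/47, d=(M2−M1)/(6·1)=-97/282, b=Δ1−h1·(2M1+M2)/6=277/282
seg 2: a=5, c=M2/2=-63/94, d=(M3−M2)/(6·3)=7/94, b=Δ2−h2·(2M2+M3)/6=95/141
t_q=21/4 → seg 2, τ=9/4; S=5+95/141·τ+-63/94·τ²+7/94·τ³=23891/6016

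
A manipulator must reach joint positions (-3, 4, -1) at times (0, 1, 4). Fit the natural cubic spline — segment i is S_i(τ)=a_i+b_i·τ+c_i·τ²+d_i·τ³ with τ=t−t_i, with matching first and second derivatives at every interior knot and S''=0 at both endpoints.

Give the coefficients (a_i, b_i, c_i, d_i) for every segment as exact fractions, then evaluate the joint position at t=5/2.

Δ: Δ0=7, Δ1=-5/3
row 1: diag=8, rhs=-52; c'=3/8, d'=-13/2
back: M1=-13/2
M: M0=0, M1=-13/2, M2=0
seg 0: a=-3, c=M0/2=0, d=(M1−M0)/(6·1)=-13/12, b=Δ0−h0·(2M0+M1)/6=97/12
seg 1: a=4, c=M1/2=-13/4, d=(M2−M1)/(6·3)=13/36, b=Δ1−h1·(2M1+M2)/6=29/6
t_q=5/2 → seg 1, τ=3/2; S=4+29/6·τ+-13/4·τ²+13/36·τ³=165/32

  seg 0: a=-3 b=97/12 c=0 d=-13/12
  seg 1: a=4 b=29/6 c=-13/4 d=13/36
S(5/2) = 165/32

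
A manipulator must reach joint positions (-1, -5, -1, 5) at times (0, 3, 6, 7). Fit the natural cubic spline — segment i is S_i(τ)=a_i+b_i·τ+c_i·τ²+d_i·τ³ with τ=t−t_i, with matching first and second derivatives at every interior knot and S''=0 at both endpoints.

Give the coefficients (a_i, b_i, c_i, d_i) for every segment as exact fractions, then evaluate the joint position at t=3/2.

Δ: Δ0=-4/3, Δ1=4/3, Δ2=6
row 1: diag=12, rhs=16; c'=1/4, d'=4/3
row 2: denom=8−3·1/4=29/4; d'=(28−3·4/3)/(29/4)=96/29
back: M2=96/29
back: M1=4/3−1/4·96/29=44/87
M: M0=0, M1=44/87, M2=96/29, M3=0
seg 0: a=-1, c=M0/2=0, d=(M1−M0)/(6·3)=22/783, b=Δ0−h0·(2M0+M1)/6=-46/29
seg 1: a=-5, c=M1/2=22/87, d=(M2−M1)/(6·3)=122/783, b=Δ1−h1·(2M1+M2)/6=-24/29
seg 2: a=-1, c=M2/2=48/29, d=(M3−M2)/(6·1)=-16/29, b=Δ2−h2·(2M2+M3)/6=142/29
t_q=3/2 → seg 0, τ=3/2; S=-1+-46/29·τ+0·τ²+22/783·τ³=-381/116

  seg 0: a=-1 b=-46/29 c=0 d=22/783
  seg 1: a=-5 b=-24/29 c=22/87 d=122/783
  seg 2: a=-1 b=142/29 c=48/29 d=-16/29
S(3/2) = -381/116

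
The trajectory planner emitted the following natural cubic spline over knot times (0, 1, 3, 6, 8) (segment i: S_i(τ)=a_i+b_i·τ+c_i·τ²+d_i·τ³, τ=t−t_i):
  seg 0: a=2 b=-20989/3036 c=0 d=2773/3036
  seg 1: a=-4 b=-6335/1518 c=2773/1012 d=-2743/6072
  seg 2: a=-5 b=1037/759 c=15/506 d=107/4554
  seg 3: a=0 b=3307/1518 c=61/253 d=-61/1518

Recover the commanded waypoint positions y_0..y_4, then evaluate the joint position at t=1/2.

y_0=2 y_1=-4 y_2=-5 y_3=0 y_4=5
S(1/2) = -10869/8096

y_0 = S_0(0) = a_0 = 2
y_1 = S_1(0) = a_1 = -4
y_2 = S_2(0) = a_2 = -5
y_3 = S_3(0) = a_3 = 0
y_4 = S_3(2) = 5
t_q=1/2 is in segment 0 (τ=1/2); S_0(τ)=-10869/8096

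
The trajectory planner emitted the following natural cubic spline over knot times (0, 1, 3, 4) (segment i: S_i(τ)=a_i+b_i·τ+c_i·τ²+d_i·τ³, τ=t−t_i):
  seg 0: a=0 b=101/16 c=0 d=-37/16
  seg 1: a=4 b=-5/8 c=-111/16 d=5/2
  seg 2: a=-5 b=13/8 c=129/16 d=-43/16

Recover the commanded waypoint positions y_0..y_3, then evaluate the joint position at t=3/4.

y_0 = S_0(0) = a_0 = 0
y_1 = S_1(0) = a_1 = 4
y_2 = S_2(0) = a_2 = -5
y_3 = S_2(1) = 2
t_q=3/4 is in segment 0 (τ=3/4); S_0(τ)=3849/1024

y_0=0 y_1=4 y_2=-5 y_3=2
S(3/4) = 3849/1024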